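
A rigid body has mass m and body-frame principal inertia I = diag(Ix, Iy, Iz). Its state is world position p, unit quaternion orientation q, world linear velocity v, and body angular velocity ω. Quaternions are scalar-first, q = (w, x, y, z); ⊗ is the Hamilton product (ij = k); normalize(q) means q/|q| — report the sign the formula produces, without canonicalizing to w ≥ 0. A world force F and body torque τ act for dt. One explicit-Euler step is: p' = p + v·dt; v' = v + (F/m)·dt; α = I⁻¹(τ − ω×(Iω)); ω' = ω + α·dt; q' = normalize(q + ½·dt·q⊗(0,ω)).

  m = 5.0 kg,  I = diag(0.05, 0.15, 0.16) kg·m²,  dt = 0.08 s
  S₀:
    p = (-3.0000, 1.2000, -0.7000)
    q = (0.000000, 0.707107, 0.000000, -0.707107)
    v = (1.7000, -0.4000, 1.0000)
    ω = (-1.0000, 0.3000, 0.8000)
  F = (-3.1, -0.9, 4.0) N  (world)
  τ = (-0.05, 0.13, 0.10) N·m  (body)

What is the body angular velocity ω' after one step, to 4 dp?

gyro term ω×Iω = (0.0024, 0.0880, -0.0300)
(τ − ω×Iω)/I = (-1.0480, 0.2800, 0.8125)
ω + α·dt = (-1.0838, 0.3224, 0.8650)

ω' = (-1.0838, 0.3224, 0.8650)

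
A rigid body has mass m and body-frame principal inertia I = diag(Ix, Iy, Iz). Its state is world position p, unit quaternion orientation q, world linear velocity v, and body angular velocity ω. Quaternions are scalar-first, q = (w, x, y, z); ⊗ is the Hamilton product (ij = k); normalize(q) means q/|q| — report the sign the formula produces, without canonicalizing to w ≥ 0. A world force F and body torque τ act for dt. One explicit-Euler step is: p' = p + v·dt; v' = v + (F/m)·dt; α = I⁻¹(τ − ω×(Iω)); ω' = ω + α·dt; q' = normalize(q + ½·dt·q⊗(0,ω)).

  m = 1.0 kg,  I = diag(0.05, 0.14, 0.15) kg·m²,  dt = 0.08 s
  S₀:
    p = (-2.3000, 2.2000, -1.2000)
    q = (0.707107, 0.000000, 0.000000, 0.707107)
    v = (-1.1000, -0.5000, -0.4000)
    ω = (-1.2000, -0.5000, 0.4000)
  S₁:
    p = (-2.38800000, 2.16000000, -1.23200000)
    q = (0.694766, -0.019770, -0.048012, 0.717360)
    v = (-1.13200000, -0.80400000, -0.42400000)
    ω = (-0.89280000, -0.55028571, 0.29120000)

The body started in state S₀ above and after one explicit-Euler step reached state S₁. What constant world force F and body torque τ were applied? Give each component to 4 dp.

Δv = v₁−v₀ = (-0.03200000, -0.30400000, -0.02400000)
m·(v₁−v₀)/dt = (-0.4000, -3.8000, -0.3000)
rate change Δω = (0.30720000, -0.05028571, -0.10880000)
ω₀×(Iω₀) = (-0.0020, 0.0480, 0.0540)
τ = I·(Δω/dt) + ω₀×(Iω₀) = (0.1900, -0.0400, -0.1500)

F = (-0.4000, -3.8000, -0.3000)
τ = (0.1900, -0.0400, -0.1500)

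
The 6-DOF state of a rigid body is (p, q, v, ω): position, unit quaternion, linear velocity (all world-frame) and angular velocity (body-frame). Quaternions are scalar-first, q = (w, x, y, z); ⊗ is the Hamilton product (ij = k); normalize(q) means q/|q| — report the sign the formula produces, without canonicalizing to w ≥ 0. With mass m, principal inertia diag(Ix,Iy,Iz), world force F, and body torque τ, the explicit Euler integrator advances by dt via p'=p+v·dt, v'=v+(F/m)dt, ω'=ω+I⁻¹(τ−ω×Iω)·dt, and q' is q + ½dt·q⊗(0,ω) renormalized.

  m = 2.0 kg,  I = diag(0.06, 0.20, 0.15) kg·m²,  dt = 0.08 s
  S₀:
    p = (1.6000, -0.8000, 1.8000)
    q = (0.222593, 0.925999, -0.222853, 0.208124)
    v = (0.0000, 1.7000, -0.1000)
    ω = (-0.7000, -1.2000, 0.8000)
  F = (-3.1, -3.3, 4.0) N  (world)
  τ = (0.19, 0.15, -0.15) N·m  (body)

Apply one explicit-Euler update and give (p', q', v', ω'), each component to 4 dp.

p' = (1.6000, -0.6640, 1.7920)
q' = (0.2307, 0.9207, -0.2684, 0.1642)
v' = (-0.1240, 1.5680, 0.0600)
ω' = (-0.5107, -1.1602, 0.6573)

precession coupling ω×(Iω) = (0.0480, 0.0504, 0.1176)
α = I⁻¹(τ − ω×Iω) = (2.3667, 0.4980, -1.7840)
ω' = ω + α·dt = (-0.5107, -1.1602, 0.6573)
2q̇ = q⊗(0,ω) = (0.2142765, -0.0843487, -1.1535976, -1.0891215)
q' = normalize(q + ½dt·q⊗(0,ω)) = (0.2307, 0.9207, -0.2684, 0.1642)
a = F/m = (-1.5500, -1.6500, 2.0000)
new position p' = (1.6000, -0.6640, 1.7920)
v + (F/m)dt = (-0.1240, 1.5680, 0.0600)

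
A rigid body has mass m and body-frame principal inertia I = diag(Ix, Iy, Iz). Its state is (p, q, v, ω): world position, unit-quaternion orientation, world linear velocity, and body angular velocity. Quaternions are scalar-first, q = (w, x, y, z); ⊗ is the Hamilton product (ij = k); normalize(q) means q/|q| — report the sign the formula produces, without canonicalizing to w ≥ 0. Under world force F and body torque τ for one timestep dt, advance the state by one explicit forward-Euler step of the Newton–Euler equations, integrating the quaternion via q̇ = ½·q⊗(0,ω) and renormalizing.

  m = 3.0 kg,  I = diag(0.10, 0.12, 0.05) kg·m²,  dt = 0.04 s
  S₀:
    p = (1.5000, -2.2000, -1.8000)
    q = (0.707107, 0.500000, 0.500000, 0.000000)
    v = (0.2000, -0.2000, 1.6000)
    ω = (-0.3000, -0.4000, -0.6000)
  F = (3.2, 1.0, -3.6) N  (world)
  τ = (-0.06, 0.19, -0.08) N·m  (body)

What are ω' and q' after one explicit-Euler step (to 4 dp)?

ω×(Iω) gyroscopic = (-0.0168, 0.0090, 0.0024)
α = I⁻¹(τ − ω×Iω) = (-0.4320, 1.5083, -1.6480)
ω' = ω + α·dt = (-0.3173, -0.3397, -0.6659)
Hamilton product q⊗(0,ω) = (0.3500000, -0.5121321, 0.0171572, -0.4742642)
q' = normalize(q + ½dt·q⊗(0,ω)) = (0.7140, 0.4897, 0.5003, -0.0095)

ω' = (-0.3173, -0.3397, -0.6659)
q' = (0.7140, 0.4897, 0.5003, -0.0095)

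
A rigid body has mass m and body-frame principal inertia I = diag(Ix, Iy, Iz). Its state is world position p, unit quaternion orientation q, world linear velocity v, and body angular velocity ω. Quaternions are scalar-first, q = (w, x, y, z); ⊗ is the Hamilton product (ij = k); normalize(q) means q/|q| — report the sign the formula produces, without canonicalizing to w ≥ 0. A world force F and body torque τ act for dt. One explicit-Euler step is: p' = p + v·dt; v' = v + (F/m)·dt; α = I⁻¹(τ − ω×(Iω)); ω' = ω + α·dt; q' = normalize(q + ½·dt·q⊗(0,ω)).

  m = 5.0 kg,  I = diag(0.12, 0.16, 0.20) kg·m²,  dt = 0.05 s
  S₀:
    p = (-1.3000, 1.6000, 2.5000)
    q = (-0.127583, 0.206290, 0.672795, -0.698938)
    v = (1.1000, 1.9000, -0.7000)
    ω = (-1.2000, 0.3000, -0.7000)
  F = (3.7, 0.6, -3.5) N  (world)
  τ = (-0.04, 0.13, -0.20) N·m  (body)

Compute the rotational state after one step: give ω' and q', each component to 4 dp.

(τ − ω×Iω)/I = (-0.2633, 1.2325, -0.9280)
new body rate ω' = (-1.2132, 0.3616, -0.7464)
Hamilton product q⊗(0,ω) = (-0.4435471, -0.1081755, 0.9448537, 0.9585491)
q + ½dt·q⊗(0,ω), renormalized = (-0.1386, 0.2035, 0.6960, -0.6745)

ω' = (-1.2132, 0.3616, -0.7464)
q' = (-0.1386, 0.2035, 0.6960, -0.6745)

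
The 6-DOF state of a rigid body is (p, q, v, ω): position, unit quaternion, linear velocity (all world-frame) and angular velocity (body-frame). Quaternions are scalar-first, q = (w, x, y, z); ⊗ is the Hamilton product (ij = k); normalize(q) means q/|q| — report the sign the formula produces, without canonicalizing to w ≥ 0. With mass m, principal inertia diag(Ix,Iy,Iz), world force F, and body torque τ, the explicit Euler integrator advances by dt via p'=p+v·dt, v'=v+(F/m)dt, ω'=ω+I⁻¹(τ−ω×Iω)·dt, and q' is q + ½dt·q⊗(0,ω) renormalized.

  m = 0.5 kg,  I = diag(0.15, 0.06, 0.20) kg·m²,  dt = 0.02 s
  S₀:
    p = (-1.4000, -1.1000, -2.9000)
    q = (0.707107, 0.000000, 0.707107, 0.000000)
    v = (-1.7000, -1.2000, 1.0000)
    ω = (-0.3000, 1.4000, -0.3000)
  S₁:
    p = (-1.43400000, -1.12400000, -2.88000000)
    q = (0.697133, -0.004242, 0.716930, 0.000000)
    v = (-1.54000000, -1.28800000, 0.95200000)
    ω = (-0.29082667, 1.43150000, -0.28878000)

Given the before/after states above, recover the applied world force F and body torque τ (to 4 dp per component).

Δv = v₁−v₀ = (0.16000000, -0.08800000, -0.04800000)
F = m·Δv/dt = (4.0000, -2.2000, -1.2000)
rate change Δω = (0.00917333, 0.03150000, 0.01122000)
ω₀×(Iω₀) = (-0.0588, -0.0045, 0.0378)
τ = I·(Δω/dt) + ω₀×(Iω₀) = (0.0100, 0.0900, 0.1500)

F = (4.0000, -2.2000, -1.2000)
τ = (0.0100, 0.0900, 0.1500)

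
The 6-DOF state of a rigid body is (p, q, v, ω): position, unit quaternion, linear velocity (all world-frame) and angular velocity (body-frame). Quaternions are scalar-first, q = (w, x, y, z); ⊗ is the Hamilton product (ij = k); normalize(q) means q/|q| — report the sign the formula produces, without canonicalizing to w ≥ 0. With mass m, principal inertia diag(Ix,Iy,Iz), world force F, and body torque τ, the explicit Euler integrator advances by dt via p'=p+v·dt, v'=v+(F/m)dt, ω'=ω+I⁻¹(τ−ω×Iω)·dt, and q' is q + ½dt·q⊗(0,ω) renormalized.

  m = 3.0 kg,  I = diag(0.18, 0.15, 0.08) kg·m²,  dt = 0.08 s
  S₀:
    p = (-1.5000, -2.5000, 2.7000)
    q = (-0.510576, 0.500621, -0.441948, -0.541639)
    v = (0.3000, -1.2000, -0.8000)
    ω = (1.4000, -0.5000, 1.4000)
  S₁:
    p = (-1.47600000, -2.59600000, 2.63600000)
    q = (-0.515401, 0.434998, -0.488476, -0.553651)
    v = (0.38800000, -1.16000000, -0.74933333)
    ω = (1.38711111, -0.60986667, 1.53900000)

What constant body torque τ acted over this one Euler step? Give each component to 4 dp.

τ = (0.0200, -0.0100, 0.1600)

ω₁ − ω₀ = (-0.01288889, -0.10986667, 0.13900000)
ω₀×(Iω₀) = (0.0490, 0.1960, 0.0210)
applied torque τ = (0.0200, -0.0100, 0.1600)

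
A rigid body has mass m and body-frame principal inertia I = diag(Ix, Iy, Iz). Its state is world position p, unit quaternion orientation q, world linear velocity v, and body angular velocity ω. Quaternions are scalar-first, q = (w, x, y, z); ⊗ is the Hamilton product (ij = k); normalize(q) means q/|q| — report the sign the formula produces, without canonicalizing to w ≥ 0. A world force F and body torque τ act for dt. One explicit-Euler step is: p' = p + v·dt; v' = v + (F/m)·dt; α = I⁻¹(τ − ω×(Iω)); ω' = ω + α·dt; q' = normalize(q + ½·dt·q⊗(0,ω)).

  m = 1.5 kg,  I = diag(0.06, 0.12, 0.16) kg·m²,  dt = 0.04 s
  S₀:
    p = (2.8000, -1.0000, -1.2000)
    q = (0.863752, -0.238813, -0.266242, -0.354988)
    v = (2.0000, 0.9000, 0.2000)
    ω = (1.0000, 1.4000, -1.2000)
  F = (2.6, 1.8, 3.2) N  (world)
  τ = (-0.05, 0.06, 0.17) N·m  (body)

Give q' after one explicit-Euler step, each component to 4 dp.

q⊗(0,ω) = (0.1855662, 1.6802256, 0.5676892, -1.1045986)
updated quaternion q' = (0.8667, -0.2050, -0.2547, -0.3767)

q' = (0.8667, -0.2050, -0.2547, -0.3767)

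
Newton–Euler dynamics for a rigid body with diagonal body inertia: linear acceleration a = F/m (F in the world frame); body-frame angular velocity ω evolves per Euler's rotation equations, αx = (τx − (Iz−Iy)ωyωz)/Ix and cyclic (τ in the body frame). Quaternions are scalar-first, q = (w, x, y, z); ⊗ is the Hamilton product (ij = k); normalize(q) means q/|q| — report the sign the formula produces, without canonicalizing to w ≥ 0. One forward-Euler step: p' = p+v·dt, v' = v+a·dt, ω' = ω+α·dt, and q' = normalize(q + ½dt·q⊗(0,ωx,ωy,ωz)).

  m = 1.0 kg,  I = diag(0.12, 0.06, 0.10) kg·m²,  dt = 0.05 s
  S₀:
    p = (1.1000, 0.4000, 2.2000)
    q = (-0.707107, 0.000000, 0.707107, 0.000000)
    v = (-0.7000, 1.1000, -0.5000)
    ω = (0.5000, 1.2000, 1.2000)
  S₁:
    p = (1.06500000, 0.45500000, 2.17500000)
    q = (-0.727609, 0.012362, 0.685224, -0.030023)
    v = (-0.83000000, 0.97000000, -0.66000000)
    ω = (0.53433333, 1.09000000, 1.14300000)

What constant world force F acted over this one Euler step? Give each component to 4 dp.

Δv = v₁−v₀ = (-0.13000000, -0.13000000, -0.16000000)
F = m·Δv/dt = (-2.6000, -2.6000, -3.2000)

F = (-2.6000, -2.6000, -3.2000)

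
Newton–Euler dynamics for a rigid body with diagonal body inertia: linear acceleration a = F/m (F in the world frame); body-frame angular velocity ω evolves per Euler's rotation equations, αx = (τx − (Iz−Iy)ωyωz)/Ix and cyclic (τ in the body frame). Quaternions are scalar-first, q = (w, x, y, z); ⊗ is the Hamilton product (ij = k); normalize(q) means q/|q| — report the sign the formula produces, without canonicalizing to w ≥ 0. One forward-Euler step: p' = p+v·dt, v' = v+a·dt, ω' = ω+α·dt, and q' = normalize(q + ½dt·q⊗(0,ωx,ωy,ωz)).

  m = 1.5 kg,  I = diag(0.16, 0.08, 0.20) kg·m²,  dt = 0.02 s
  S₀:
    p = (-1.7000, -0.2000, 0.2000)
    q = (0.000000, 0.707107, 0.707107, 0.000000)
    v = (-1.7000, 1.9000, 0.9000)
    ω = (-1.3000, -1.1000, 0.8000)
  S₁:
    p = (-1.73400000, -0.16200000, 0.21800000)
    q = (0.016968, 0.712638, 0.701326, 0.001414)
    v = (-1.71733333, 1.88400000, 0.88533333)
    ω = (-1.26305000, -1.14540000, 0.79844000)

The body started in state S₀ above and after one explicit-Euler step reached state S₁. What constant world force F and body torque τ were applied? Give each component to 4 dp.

velocity change Δv = (-0.01733333, -0.01600000, -0.01466667)
applied force F = (-1.3000, -1.2000, -1.1000)
ω₁ − ω₀ = (0.03695000, -0.04540000, -0.00156000)
I·α + gyro = (0.1900, -0.1400, -0.1300)

F = (-1.3000, -1.2000, -1.1000)
τ = (0.1900, -0.1400, -0.1300)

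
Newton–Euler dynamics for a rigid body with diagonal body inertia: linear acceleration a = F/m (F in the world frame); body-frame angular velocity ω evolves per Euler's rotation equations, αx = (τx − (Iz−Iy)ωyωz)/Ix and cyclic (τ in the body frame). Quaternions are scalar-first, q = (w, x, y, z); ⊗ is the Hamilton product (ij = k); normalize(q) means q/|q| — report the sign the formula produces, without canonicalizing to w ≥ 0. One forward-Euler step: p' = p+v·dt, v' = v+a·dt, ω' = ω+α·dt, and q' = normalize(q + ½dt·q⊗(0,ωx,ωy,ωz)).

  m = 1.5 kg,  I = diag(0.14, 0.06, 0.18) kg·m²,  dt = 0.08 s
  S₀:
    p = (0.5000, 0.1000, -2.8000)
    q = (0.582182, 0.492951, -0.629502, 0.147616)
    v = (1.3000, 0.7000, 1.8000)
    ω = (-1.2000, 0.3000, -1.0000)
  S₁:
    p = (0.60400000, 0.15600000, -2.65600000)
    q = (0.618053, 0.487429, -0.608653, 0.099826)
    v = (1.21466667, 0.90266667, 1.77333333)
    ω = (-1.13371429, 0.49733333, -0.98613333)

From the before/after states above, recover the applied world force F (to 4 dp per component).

v₁ − v₀ = (-0.08533333, 0.20266667, -0.02666667)
applied force F = (-1.6000, 3.8000, -0.5000)

F = (-1.6000, 3.8000, -0.5000)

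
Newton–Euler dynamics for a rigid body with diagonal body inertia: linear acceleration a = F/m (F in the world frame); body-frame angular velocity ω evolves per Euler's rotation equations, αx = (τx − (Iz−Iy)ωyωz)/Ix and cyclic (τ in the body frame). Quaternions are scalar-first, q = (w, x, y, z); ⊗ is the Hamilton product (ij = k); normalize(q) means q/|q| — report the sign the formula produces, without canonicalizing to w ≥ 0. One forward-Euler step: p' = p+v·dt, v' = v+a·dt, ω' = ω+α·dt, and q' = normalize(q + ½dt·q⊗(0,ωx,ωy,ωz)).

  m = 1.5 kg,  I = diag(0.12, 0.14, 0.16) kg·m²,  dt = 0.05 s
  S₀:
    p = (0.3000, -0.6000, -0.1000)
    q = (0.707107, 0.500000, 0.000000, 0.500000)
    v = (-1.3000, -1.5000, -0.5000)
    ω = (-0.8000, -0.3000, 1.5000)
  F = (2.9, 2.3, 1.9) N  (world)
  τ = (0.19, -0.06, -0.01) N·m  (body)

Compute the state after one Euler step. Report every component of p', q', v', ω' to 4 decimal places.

new position p' = (0.2350, -0.6750, -0.1250)
v' = v + a·dt = (-1.2033, -1.4233, -0.4367)
ω×(Iω) gyroscopic = (-0.0090, 0.0480, 0.0048)
(τ − ω×Iω)/I = (1.6583, -0.7714, -0.0925)
ω + α·dt = (-0.7171, -0.3386, 1.4954)
Hamilton product q⊗(0,ω) = (-0.3500000, -0.4156856, -1.3621321, 0.9106605)
q' = normalize(q + ½dt·q⊗(0,ω)) = (0.6977, 0.4892, -0.0340, 0.5223)

p' = (0.2350, -0.6750, -0.1250)
q' = (0.6977, 0.4892, -0.0340, 0.5223)
v' = (-1.2033, -1.4233, -0.4367)
ω' = (-0.7171, -0.3386, 1.4954)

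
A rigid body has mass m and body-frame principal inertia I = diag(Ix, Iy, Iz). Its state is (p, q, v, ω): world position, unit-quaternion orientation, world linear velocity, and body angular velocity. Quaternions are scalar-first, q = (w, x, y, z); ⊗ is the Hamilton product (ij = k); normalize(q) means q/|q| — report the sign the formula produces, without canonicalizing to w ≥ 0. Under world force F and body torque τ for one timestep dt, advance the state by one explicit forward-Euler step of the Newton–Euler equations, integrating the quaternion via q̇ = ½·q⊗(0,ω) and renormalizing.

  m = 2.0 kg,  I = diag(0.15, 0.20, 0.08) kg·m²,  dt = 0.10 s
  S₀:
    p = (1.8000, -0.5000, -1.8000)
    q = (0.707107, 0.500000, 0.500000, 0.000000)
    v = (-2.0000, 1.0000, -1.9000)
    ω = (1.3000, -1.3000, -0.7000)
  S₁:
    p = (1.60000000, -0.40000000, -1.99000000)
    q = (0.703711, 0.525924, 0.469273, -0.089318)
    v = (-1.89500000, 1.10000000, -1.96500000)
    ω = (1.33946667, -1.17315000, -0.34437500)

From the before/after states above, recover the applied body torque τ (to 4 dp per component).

τ = (-0.0500, 0.1900, 0.2000)

rate change Δω = (0.03946667, 0.12685000, 0.35562500)
precession coupling = (-0.1092, -0.0637, -0.0845)
I·α + gyro = (-0.0500, 0.1900, 0.2000)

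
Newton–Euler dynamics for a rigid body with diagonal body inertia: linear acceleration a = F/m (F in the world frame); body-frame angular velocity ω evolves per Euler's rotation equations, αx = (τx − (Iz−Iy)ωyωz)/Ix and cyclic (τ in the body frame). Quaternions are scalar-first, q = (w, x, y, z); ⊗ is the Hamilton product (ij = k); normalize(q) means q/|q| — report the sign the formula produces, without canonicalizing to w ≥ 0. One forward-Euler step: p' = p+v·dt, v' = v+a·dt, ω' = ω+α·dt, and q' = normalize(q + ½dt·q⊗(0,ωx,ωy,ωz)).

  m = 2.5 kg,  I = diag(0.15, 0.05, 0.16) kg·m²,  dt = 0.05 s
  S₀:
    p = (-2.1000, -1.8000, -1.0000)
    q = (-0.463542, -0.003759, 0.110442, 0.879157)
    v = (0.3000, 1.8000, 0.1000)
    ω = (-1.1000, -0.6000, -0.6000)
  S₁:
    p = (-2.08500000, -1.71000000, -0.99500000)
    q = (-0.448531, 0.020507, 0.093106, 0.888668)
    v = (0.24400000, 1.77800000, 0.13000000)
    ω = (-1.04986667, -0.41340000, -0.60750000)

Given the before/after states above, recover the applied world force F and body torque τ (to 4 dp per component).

rate change Δω = (0.05013333, 0.18660000, -0.00750000)
τ = I·(Δω/dt) + ω₀×(Iω₀) = (0.1900, 0.1800, -0.0900)
v₁ − v₀ = (-0.05600000, -0.02200000, 0.03000000)
m·(v₁−v₀)/dt = (-2.8000, -1.1000, 1.5000)

F = (-2.8000, -1.1000, 1.5000)
τ = (0.1900, 0.1800, -0.0900)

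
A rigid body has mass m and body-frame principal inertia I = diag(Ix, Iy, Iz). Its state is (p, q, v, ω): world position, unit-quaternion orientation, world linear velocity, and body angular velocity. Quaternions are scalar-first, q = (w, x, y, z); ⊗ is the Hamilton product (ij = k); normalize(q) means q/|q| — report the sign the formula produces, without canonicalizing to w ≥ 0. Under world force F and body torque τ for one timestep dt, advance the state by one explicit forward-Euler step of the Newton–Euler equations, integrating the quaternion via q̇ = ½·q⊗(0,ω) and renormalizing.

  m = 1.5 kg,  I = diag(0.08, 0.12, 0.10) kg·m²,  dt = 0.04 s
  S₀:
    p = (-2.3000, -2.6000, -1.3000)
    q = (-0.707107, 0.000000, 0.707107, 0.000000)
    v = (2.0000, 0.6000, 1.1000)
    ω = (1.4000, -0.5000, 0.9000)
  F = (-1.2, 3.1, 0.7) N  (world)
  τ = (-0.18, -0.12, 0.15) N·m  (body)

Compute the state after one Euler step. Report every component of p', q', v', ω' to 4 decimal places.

p' = (-2.2200, -2.5760, -1.2560)
q' = (-0.6996, -0.0071, 0.7137, -0.0325)
v' = (1.9680, 0.6827, 1.1187)
ω' = (1.3055, -0.5316, 0.9712)

ω×(Iω) gyroscopic = (0.0090, -0.0252, -0.0280)
(τ − ω×Iω)/I = (-2.3625, -0.7900, 1.7800)
ω + α·dt = (1.3055, -0.5316, 0.9712)
q⊗(0,ω) = (0.3535535, -0.3535535, 0.3535535, -1.6263461)
q + ½dt·q⊗(0,ω), renormalized = (-0.6996, -0.0071, 0.7137, -0.0325)
new position p' = (-2.2200, -2.5760, -1.2560)
v + (F/m)dt = (1.9680, 0.6827, 1.1187)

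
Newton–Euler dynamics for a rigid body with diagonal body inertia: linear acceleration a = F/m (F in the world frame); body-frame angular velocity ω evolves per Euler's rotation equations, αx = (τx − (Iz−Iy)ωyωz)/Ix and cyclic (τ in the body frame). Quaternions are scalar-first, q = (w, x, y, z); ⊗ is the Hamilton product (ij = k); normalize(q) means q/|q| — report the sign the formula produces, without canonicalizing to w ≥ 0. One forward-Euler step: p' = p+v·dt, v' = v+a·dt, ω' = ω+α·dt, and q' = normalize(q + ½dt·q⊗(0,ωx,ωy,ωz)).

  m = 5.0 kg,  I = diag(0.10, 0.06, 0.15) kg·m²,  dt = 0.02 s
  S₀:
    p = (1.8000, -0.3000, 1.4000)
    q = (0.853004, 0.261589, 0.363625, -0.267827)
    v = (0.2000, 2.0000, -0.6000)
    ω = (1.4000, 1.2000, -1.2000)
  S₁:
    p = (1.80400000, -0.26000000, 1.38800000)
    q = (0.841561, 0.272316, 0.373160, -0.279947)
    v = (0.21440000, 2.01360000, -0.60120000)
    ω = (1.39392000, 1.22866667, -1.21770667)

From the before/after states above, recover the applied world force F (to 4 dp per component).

F = (3.6000, 3.4000, -0.3000)

Δv = v₁−v₀ = (0.01440000, 0.01360000, -0.00120000)
F = m·Δv/dt = (3.6000, 3.4000, -0.3000)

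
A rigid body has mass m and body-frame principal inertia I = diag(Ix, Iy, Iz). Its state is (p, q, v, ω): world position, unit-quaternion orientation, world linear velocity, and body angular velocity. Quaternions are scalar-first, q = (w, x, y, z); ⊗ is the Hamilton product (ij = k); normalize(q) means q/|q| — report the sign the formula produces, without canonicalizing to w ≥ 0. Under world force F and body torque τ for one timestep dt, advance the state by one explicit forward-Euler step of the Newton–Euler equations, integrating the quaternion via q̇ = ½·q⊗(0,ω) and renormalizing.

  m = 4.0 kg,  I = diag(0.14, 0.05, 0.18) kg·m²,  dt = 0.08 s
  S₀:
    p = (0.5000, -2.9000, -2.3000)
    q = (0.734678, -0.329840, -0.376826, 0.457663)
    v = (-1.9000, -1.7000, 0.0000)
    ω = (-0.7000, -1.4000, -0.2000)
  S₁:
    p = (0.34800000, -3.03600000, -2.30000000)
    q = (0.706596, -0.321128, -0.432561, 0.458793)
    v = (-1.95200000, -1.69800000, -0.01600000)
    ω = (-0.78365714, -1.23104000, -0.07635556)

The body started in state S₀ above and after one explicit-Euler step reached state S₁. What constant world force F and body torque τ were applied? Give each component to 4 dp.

F = (-2.6000, 0.1000, -0.8000)
τ = (-0.1100, 0.1000, 0.1900)

Δv = v₁−v₀ = (-0.05200000, 0.00200000, -0.01600000)
m·(v₁−v₀)/dt = (-2.6000, 0.1000, -0.8000)
rate change Δω = (-0.08365714, 0.16896000, 0.12364444)
gyro term ω₀×Iω₀ = (0.0364, -0.0056, -0.0882)
applied torque τ = (-0.1100, 0.1000, 0.1900)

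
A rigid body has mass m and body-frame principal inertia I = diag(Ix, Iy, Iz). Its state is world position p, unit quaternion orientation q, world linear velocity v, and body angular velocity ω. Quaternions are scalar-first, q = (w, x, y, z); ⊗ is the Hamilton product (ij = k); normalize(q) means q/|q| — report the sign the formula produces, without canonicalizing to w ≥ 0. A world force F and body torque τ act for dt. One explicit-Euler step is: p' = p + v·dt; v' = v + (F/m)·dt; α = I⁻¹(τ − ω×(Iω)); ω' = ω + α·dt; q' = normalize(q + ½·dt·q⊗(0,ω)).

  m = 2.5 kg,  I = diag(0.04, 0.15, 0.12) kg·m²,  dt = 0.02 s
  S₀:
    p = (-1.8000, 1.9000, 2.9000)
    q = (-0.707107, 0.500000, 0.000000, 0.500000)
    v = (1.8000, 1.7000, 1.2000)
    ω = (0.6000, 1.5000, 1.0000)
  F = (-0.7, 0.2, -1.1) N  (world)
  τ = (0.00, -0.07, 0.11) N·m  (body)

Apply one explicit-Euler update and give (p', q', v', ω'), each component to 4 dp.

p' = (-1.7640, 1.9340, 2.9240)
q' = (-0.7150, 0.4882, -0.0126, 0.5003)
v' = (1.7944, 1.7016, 1.1912)
ω' = (0.6225, 1.4971, 1.0018)

a = (-0.2800, 0.0800, -0.4400)
p + v·dt = (-1.7640, 1.9340, 2.9240)
new velocity v' = (1.7944, 1.7016, 1.1912)
angular accel α = (1.1250, -0.1467, 0.0917)
new body rate ω' = (0.6225, 1.4971, 1.0018)
2q̇ = q⊗(0,ω) = (-0.8000000, -1.1742642, -1.2606605, 0.0428930)
q' = normalize(q + ½dt·q⊗(0,ω)) = (-0.7150, 0.4882, -0.0126, 0.5003)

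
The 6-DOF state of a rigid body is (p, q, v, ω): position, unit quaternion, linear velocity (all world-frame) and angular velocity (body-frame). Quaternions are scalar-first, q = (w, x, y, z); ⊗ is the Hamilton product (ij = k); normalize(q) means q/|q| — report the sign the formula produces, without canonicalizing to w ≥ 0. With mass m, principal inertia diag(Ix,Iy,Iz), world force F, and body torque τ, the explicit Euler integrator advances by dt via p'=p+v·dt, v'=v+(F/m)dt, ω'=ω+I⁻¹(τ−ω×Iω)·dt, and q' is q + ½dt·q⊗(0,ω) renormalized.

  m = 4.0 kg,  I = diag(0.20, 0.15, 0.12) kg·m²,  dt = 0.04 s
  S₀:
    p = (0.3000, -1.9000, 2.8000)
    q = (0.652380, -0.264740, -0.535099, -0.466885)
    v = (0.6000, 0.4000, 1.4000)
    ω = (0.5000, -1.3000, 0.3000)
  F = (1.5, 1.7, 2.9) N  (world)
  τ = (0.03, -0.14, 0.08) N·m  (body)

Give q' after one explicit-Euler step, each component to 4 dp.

q' = (0.6437, -0.2735, -0.5549, -0.4506)

2q̇ = q⊗(0,ω) = (-0.4231932, -0.4412902, -1.0021145, 0.8074255)
q' = normalize(q + ½dt·q⊗(0,ω)) = (0.6437, -0.2735, -0.5549, -0.4506)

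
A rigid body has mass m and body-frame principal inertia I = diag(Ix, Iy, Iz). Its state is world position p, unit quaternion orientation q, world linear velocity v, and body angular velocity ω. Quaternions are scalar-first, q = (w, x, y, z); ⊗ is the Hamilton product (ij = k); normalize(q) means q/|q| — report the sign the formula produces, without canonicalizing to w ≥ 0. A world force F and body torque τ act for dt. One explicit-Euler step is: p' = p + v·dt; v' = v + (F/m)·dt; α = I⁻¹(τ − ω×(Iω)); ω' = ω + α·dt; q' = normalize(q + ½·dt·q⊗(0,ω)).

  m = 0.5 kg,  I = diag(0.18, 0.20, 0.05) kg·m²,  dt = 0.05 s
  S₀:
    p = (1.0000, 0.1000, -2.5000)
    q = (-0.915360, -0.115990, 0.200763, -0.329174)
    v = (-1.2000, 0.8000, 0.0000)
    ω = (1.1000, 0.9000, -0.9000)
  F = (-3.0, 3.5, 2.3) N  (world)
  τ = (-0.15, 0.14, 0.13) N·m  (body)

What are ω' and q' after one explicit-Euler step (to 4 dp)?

angular accel α = (-1.5083, 1.3435, 2.2040)
new body rate ω' = (1.0246, 0.9672, -0.7898)
Hamilton product q⊗(0,ω) = (-0.3493543, -0.8913261, -1.2903064, 0.4985937)
q + ½dt·q⊗(0,ω), renormalized = (-0.9233, -0.1382, 0.1684, -0.3164)

ω' = (1.0246, 0.9672, -0.7898)
q' = (-0.9233, -0.1382, 0.1684, -0.3164)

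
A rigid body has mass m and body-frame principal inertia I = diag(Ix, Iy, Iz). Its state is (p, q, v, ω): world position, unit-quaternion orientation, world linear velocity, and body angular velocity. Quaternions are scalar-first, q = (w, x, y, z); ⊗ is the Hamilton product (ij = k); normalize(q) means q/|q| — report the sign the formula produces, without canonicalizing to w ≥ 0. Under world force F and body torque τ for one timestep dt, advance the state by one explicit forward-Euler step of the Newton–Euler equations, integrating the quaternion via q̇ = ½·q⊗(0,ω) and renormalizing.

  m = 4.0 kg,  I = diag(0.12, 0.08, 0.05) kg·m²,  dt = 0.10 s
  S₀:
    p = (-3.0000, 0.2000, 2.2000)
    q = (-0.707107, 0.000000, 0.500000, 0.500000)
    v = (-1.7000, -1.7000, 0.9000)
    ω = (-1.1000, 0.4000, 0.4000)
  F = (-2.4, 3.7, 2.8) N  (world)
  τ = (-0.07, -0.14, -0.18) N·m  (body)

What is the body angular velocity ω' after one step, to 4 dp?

angular accel α = (-0.5433, -1.3650, -3.9520)
ω' = ω + α·dt = (-1.1543, 0.2635, 0.0048)

ω' = (-1.1543, 0.2635, 0.0048)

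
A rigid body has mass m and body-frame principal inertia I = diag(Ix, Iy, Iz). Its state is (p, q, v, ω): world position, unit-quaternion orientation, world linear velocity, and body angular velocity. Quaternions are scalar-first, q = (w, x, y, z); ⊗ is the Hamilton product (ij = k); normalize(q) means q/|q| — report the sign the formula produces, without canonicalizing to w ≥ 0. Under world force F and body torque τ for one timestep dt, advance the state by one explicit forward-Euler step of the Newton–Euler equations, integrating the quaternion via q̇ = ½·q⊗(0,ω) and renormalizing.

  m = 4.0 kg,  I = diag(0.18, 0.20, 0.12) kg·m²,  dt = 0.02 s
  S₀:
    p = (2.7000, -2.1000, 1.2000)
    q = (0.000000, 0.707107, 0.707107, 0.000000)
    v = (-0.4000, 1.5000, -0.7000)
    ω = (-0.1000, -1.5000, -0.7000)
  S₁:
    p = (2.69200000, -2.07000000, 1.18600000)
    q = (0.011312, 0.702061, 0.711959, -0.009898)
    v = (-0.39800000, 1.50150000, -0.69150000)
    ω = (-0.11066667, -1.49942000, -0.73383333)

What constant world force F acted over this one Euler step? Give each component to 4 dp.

velocity change Δv = (0.00200000, 0.00150000, 0.00850000)
F = m·Δv/dt = (0.4000, 0.3000, 1.7000)

F = (0.4000, 0.3000, 1.7000)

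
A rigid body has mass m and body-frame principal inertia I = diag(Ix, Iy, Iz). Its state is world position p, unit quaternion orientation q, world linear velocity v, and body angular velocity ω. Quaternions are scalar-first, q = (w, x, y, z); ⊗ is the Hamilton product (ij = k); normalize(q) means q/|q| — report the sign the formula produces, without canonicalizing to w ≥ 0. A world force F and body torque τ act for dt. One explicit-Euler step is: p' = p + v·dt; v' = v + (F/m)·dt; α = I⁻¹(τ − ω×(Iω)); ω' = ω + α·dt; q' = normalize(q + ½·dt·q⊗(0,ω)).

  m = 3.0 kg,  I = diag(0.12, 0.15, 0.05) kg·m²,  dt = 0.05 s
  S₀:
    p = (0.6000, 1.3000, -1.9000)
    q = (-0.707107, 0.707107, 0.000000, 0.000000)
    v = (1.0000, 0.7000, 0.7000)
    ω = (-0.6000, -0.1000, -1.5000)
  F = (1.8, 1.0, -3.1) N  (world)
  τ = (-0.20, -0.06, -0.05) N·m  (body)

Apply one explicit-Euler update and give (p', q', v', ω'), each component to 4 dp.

p' = (0.6500, 1.3350, -1.8650)
q' = (-0.6959, 0.7171, 0.0283, 0.0247)
v' = (1.0300, 0.7167, 0.6483)
ω' = (-0.6771, -0.1410, -1.5518)

angular accel α = (-1.5417, -0.8200, -1.0360)
ω + α·dt = (-0.6771, -0.1410, -1.5518)
q⊗(0,ω) = (0.4242642, 0.4242642, 1.1313712, 0.9899498)
q' = normalize(q + ½dt·q⊗(0,ω)) = (-0.6959, 0.7171, 0.0283, 0.0247)
new position p' = (0.6500, 1.3350, -1.8650)
v' = v + a·dt = (1.0300, 0.7167, 0.6483)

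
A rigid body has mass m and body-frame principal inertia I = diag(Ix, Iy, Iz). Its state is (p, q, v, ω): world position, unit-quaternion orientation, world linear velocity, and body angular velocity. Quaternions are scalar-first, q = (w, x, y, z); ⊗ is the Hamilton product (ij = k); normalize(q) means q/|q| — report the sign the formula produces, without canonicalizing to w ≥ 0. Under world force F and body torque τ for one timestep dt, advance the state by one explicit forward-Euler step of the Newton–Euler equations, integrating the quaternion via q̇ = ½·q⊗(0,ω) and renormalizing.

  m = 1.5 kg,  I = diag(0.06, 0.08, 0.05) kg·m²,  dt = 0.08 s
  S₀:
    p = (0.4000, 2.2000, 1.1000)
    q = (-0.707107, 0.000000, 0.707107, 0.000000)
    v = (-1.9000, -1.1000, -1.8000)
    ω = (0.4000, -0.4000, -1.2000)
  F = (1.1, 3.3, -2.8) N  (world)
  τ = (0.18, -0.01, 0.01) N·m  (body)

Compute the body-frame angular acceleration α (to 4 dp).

gyro term ω×Iω = (-0.0144, -0.0048, -0.0032)
α = I⁻¹(τ − ω×Iω) = (3.2400, -0.0650, 0.2640)

α = (3.2400, -0.0650, 0.2640)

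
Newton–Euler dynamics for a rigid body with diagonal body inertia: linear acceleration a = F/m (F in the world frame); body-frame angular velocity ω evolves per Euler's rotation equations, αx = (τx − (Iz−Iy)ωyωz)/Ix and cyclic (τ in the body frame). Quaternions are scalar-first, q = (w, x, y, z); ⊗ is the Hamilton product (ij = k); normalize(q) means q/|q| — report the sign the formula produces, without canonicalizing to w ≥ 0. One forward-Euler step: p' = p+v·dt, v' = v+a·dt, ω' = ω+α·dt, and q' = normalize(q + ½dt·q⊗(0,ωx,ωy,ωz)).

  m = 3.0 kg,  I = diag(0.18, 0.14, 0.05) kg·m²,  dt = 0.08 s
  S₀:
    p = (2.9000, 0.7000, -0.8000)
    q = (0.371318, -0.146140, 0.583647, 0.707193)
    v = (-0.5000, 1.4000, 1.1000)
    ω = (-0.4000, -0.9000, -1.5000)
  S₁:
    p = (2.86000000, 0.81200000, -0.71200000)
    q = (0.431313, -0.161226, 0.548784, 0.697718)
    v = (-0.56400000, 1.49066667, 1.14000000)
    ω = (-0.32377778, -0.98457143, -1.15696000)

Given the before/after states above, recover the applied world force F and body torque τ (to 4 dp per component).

Δω = ω₁−ω₀ = (0.07622222, -0.08457143, 0.34304000)
precession coupling = (-0.1215, 0.0780, -0.0144)
I·α + gyro = (0.0500, -0.0700, 0.2000)
velocity change Δv = (-0.06400000, 0.09066667, 0.04000000)
m·(v₁−v₀)/dt = (-2.4000, 3.4000, 1.5000)

F = (-2.4000, 3.4000, 1.5000)
τ = (0.0500, -0.0700, 0.2000)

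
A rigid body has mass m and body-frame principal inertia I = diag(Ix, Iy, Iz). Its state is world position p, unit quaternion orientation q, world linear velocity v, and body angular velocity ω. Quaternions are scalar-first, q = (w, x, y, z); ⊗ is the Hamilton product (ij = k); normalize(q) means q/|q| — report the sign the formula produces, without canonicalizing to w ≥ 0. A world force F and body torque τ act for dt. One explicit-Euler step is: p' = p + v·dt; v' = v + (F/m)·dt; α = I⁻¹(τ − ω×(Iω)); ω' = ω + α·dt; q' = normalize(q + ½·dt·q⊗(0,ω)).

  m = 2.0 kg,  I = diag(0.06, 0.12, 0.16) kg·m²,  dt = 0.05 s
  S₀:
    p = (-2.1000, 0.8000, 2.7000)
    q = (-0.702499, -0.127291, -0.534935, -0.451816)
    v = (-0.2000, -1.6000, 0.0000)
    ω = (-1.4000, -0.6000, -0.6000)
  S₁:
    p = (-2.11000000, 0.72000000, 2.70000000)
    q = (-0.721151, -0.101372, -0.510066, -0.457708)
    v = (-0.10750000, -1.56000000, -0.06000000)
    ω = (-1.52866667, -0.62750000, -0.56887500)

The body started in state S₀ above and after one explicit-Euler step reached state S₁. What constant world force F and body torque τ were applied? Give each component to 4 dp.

Δv = v₁−v₀ = (0.09250000, 0.04000000, -0.06000000)
F = m·Δv/dt = (3.7000, 1.6000, -2.4000)
Δω = ω₁−ω₀ = (-0.12866667, -0.02750000, 0.03112500)
applied torque τ = (-0.1400, -0.1500, 0.1500)

F = (3.7000, 1.6000, -2.4000)
τ = (-0.1400, -0.1500, 0.1500)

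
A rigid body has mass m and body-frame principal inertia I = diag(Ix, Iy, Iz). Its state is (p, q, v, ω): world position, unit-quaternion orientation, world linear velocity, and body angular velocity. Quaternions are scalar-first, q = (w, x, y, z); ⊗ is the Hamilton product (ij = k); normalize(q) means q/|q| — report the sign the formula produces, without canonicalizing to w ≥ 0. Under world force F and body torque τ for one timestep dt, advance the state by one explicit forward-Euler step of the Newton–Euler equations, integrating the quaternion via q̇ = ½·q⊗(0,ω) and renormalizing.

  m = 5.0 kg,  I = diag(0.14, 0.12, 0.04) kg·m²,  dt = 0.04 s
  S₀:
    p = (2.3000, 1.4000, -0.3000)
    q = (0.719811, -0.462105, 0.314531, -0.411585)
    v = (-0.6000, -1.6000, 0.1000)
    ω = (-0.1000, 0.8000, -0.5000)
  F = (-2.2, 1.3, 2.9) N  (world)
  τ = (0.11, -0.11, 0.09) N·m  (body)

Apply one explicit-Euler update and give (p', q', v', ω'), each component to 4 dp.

a = F/m = (-0.4400, 0.2600, 0.5800)
p + v·dt = (2.2760, 1.3360, -0.2960)
new velocity v' = (-0.6176, -1.5896, 0.1232)
(τ − ω×Iω)/I = (0.5571, -0.9583, 2.2100)
ω' = ω + α·dt = (-0.0777, 0.7617, -0.4116)
Hamilton product q⊗(0,ω) = (-0.5036278, 0.1000214, 0.3859548, -0.6981364)
updated quaternion q' = (0.7096, -0.4600, 0.3222, -0.4255)

p' = (2.2760, 1.3360, -0.2960)
q' = (0.7096, -0.4600, 0.3222, -0.4255)
v' = (-0.6176, -1.5896, 0.1232)
ω' = (-0.0777, 0.7617, -0.4116)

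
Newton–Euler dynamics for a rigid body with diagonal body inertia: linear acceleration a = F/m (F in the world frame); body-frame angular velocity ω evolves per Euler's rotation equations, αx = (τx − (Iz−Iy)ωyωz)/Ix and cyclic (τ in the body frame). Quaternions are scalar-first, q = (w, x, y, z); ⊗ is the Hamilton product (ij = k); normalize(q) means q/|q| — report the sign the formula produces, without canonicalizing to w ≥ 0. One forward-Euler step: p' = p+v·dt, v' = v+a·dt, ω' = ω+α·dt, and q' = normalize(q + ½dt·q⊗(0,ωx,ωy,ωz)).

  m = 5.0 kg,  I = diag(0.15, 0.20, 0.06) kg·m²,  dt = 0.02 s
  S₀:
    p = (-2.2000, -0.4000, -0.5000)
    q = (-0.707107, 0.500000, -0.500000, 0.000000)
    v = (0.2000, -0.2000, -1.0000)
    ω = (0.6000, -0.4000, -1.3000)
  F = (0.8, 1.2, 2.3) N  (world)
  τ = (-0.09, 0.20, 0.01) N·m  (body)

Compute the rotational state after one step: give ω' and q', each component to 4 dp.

gyro term ω×Iω = (-0.0728, -0.0702, -0.0120)
α = I⁻¹(τ − ω×Iω) = (-0.1147, 1.3510, 0.3667)
ω' = ω + α·dt = (0.5977, -0.3730, -1.2927)
q⊗(0,ω) = (-0.5000000, 0.2257358, 0.9328428, 1.0192391)
q' = normalize(q + ½dt·q⊗(0,ω)) = (-0.7120, 0.5022, -0.4906, 0.0102)

ω' = (0.5977, -0.3730, -1.2927)
q' = (-0.7120, 0.5022, -0.4906, 0.0102)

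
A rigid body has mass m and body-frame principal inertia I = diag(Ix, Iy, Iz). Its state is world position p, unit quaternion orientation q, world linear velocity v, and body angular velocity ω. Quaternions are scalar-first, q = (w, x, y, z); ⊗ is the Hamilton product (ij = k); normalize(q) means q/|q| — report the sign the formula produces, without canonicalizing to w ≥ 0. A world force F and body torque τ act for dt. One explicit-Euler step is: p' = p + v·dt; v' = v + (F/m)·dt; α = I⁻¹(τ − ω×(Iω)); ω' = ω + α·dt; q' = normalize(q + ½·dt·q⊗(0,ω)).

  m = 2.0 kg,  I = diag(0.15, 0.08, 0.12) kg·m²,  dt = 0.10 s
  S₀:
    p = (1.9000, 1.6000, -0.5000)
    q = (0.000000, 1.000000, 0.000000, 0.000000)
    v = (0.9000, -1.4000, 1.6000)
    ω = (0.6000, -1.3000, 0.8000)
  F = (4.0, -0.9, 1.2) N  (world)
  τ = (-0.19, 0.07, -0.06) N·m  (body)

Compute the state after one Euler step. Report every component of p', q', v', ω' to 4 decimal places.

p' = (1.9900, 1.4600, -0.3400)
q' = (-0.0299, 0.9967, -0.0399, -0.0648)
v' = (1.1000, -1.4450, 1.6600)
ω' = (0.5011, -1.2305, 0.7045)

gyro term ω×Iω = (-0.0416, 0.0144, 0.0546)
angular accel α = (-0.9893, 0.6950, -0.9550)
new body rate ω' = (0.5011, -1.2305, 0.7045)
q⊗(0,ω) = (-0.6000000, 0.0000000, -0.8000000, -1.3000000)
updated quaternion q' = (-0.0299, 0.9967, -0.0399, -0.0648)
a = F/m = (2.0000, -0.4500, 0.6000)
new position p' = (1.9900, 1.4600, -0.3400)
v' = v + a·dt = (1.1000, -1.4450, 1.6600)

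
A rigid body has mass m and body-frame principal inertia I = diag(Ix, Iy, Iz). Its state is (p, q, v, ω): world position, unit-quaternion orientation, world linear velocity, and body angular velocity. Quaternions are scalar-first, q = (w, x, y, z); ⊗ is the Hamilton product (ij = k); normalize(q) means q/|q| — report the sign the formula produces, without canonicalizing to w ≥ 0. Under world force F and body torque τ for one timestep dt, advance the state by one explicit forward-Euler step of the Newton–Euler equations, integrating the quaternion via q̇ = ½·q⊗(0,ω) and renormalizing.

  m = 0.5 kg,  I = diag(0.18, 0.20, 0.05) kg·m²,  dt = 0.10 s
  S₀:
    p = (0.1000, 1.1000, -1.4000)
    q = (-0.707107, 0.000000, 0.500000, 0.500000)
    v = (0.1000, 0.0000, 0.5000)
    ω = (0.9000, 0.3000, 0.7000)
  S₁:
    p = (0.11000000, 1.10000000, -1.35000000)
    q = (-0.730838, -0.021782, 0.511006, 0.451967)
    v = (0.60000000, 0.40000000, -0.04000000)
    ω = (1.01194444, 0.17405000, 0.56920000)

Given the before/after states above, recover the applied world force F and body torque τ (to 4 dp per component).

velocity change Δv = (0.50000000, 0.40000000, -0.54000000)
F = m·Δv/dt = (2.5000, 2.0000, -2.7000)
rate change Δω = (0.11194444, -0.12595000, -0.13080000)
ω₀×(Iω₀) = (-0.0315, 0.0819, 0.0054)
I·α + gyro = (0.1700, -0.1700, -0.0600)

F = (2.5000, 2.0000, -2.7000)
τ = (0.1700, -0.1700, -0.0600)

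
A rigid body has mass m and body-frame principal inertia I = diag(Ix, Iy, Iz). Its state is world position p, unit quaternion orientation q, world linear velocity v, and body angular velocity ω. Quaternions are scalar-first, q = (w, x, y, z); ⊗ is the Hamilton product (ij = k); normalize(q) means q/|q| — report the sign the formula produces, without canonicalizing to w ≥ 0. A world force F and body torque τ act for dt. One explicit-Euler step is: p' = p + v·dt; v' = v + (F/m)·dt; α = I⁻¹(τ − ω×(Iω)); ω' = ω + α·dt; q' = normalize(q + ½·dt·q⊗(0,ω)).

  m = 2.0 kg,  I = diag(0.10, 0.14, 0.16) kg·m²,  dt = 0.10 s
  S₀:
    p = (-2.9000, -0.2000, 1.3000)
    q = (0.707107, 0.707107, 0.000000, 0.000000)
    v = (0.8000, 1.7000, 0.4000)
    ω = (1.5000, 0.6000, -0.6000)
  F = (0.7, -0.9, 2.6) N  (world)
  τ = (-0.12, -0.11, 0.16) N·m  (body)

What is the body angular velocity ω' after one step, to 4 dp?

angular accel α = (-1.1280, -1.1714, 0.7750)
new body rate ω' = (1.3872, 0.4829, -0.5225)

ω' = (1.3872, 0.4829, -0.5225)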